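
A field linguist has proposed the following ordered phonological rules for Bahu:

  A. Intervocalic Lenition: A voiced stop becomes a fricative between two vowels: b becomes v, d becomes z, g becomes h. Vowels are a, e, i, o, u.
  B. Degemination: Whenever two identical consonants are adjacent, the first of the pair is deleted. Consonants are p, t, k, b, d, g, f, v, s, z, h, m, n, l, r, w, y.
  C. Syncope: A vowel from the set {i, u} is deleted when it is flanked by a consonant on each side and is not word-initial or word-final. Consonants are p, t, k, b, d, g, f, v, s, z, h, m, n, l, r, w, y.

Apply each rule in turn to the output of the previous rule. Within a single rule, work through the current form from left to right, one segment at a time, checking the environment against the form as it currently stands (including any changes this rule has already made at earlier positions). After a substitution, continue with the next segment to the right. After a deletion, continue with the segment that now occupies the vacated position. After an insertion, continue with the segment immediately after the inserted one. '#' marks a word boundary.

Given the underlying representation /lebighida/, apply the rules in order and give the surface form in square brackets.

[levghza]

A Intervocalic Lenition: [lebighida] → [levighiza]
B Degemination: no change — [levighiza]
C Syncope: [levighiza] → [levghza]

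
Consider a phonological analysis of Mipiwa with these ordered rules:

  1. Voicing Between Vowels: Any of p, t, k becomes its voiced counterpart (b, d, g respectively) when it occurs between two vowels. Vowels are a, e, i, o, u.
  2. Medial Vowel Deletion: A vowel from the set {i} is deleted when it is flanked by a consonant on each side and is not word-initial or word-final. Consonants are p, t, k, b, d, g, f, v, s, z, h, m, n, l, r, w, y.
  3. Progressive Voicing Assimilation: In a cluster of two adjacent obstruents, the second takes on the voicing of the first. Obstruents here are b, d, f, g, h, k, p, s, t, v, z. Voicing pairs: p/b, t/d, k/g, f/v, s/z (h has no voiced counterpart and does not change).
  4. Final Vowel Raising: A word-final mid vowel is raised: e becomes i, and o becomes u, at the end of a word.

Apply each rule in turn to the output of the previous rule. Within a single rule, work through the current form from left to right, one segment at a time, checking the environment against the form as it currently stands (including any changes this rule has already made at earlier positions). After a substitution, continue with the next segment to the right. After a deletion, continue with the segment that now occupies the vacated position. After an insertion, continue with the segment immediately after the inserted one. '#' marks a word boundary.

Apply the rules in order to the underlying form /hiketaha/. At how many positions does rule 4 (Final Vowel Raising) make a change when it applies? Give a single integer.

0

1 Voicing Between Vowels: [hiketaha] → [higedaha]
2 Medial Vowel Deletion: [higedaha] → [hgedaha]
3 Progressive Voicing Assimilation: [hgedaha] → [hkedaha]
4 Final Vowel Raising: no change — [hkedaha]
Rule 4 changed 0 position(s).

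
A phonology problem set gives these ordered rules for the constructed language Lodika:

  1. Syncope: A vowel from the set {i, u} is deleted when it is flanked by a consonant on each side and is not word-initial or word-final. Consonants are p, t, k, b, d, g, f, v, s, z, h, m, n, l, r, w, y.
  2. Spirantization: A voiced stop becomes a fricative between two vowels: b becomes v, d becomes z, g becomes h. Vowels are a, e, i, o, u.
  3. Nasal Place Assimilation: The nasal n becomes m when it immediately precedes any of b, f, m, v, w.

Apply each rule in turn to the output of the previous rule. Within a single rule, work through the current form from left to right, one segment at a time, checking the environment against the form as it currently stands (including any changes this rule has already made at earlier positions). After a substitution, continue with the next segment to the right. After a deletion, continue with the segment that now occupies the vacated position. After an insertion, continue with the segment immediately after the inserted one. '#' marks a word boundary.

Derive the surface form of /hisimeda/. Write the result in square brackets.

[hsmeza]

1 Syncope: [hisimeda] → [hsmeda]
2 Spirantization: [hsmeda] → [hsmeza]
3 Nasal Place Assimilation: no change — [hsmeza]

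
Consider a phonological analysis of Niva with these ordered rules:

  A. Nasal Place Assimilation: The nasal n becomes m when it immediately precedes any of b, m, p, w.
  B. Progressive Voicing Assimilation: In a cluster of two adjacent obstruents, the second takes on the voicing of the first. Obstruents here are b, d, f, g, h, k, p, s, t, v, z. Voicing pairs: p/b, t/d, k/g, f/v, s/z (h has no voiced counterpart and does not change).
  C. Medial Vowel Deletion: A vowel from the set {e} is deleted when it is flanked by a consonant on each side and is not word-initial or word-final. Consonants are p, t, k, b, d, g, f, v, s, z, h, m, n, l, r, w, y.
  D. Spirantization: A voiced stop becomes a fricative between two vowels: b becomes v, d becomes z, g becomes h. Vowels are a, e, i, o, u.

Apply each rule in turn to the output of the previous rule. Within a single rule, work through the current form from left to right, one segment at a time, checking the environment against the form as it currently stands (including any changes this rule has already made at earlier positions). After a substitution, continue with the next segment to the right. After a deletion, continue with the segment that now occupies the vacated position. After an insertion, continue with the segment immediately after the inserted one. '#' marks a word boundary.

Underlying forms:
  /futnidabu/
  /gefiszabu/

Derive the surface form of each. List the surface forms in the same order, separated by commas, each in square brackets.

[futnizavu], [gfissavu]

/futnidabu/:
  A Nasal Place Assimilation: no change — [futnidabu]
  B Progressive Voicing Assimilation: no change — [futnidabu]
  C Medial Vowel Deletion: no change — [futnidabu]
  D Spirantization: [futnidabu] → [futnizavu]
/gefiszabu/:
  A Nasal Place Assimilation: no change — [gefiszabu]
  B Progressive Voicing Assimilation: [gefiszabu] → [gefissabu]
  C Medial Vowel Deletion: [gefissabu] → [gfissabu]
  D Spirantization: [gfissabu] → [gfissavu]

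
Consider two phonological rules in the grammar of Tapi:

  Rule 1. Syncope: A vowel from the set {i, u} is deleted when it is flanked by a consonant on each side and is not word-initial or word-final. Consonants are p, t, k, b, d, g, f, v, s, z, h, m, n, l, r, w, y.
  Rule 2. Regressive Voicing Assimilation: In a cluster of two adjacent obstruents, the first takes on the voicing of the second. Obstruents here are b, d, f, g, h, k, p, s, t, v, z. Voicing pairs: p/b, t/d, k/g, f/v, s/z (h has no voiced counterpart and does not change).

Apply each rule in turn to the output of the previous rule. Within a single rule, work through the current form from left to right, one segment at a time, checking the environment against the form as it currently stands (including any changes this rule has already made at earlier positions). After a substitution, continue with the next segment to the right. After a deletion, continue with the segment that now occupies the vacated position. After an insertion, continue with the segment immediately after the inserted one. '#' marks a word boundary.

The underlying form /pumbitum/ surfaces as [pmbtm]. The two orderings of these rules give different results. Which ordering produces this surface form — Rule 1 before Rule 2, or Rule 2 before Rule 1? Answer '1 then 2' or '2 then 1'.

Order 1 then 2:
  1 Syncope: [pumbitum] → [pmbtm]
  2 Regressive Voicing Assimilation: [pmbtm] → [pmptm]
  result: [pmptm]
Order 2 then 1:
  2 Regressive Voicing Assimilation: no change — [pumbitum]
  1 Syncope: [pumbitum] → [pmbtm]
  result: [pmbtm]

2 then 1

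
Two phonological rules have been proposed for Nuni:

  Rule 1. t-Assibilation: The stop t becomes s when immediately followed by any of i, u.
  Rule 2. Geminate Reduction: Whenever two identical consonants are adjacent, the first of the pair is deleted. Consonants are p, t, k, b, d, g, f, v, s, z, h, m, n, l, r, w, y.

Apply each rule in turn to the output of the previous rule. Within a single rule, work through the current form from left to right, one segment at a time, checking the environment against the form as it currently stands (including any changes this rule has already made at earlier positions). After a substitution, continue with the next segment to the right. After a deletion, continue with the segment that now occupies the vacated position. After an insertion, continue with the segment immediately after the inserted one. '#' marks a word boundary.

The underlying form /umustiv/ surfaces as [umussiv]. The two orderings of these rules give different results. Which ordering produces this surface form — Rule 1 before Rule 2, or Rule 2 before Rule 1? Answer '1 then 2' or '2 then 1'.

2 then 1

Order 1 then 2:
  1 t-Assibilation: [umustiv] → [umussiv]
  2 Geminate Reduction: [umussiv] → [umusiv]
  result: [umusiv]
Order 2 then 1:
  2 Geminate Reduction: no change — [umustiv]
  1 t-Assibilation: [umustiv] → [umussiv]
  result: [umussiv]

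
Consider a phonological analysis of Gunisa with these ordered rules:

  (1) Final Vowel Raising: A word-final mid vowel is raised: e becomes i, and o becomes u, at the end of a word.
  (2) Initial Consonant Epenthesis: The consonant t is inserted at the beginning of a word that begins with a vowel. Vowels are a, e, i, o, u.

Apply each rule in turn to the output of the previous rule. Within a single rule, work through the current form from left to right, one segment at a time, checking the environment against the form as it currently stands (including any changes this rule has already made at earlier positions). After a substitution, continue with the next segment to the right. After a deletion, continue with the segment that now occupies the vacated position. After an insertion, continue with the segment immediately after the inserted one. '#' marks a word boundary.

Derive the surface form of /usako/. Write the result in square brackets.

(1) Final Vowel Raising: [usako] → [usaku]
(2) Initial Consonant Epenthesis: [usaku] → [tusaku]

[tusaku]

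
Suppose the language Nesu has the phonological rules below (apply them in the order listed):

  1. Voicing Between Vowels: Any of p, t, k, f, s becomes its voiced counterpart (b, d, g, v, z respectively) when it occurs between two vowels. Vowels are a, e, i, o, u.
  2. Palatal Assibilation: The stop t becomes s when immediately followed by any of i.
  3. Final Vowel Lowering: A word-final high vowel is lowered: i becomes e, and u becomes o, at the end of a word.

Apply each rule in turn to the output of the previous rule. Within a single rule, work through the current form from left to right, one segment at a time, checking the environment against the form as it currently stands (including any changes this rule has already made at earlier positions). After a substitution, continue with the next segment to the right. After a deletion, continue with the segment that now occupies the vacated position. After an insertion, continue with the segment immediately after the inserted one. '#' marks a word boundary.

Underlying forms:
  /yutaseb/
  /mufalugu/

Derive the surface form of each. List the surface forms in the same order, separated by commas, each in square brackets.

/yutaseb/:
  1 Voicing Between Vowels: [yutaseb] → [yudazeb]
  2 Palatal Assibilation: no change — [yudazeb]
  3 Final Vowel Lowering: no change — [yudazeb]
/mufalugu/:
  1 Voicing Between Vowels: [mufalugu] → [muvalugu]
  2 Palatal Assibilation: no change — [muvalugu]
  3 Final Vowel Lowering: [muvalugu] → [muvalugo]

[yudazeb], [muvalugo]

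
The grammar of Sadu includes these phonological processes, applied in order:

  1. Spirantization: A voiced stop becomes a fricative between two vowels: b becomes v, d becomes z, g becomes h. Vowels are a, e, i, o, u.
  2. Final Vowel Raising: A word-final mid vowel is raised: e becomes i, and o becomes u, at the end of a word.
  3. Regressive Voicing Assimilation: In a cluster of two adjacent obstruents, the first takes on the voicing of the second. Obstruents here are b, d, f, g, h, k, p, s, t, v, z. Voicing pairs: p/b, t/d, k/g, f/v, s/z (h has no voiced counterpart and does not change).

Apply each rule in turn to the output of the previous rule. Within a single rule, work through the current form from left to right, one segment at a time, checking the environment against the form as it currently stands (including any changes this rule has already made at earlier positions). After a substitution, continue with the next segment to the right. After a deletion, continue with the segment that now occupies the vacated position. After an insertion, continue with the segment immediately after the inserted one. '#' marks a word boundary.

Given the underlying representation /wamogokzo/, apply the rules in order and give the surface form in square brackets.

1 Spirantization: [wamogokzo] → [wamohokzo]
2 Final Vowel Raising: [wamohokzo] → [wamohokzu]
3 Regressive Voicing Assimilation: [wamohokzu] → [wamohogzu]

[wamohogzu]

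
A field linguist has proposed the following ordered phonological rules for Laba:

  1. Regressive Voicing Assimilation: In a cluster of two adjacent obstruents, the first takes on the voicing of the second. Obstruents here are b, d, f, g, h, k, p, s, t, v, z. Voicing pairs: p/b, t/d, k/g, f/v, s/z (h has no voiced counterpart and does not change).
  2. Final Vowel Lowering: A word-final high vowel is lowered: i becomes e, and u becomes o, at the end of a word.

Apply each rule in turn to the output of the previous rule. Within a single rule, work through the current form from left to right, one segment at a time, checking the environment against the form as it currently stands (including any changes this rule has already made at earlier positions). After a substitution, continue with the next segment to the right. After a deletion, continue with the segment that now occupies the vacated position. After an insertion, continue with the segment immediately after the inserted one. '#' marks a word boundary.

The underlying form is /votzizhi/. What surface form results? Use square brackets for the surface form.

[vodzishe]

1 Regressive Voicing Assimilation: [votzizhi] → [vodzishi]
2 Final Vowel Lowering: [vodzishi] → [vodzishe]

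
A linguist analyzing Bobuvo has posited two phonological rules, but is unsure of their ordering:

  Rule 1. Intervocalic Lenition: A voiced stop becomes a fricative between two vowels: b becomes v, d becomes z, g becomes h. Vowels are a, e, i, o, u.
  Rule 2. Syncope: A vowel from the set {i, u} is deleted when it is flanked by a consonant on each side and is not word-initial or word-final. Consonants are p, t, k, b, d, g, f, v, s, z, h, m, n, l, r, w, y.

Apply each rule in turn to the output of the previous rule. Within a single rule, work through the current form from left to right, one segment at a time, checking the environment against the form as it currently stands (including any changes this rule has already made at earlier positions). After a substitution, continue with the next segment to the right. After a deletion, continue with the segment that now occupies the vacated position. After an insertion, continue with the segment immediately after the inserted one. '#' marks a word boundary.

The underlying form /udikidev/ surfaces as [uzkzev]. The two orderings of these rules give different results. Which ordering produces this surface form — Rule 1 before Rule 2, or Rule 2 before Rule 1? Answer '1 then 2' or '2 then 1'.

Order 1 then 2:
  1 Intervocalic Lenition: [udikidev] → [uzikizev]
  2 Syncope: [uzikizev] → [uzkzev]
  result: [uzkzev]
Order 2 then 1:
  2 Syncope: [udikidev] → [udkdev]
  1 Intervocalic Lenition: no change — [udkdev]
  result: [udkdev]

1 then 2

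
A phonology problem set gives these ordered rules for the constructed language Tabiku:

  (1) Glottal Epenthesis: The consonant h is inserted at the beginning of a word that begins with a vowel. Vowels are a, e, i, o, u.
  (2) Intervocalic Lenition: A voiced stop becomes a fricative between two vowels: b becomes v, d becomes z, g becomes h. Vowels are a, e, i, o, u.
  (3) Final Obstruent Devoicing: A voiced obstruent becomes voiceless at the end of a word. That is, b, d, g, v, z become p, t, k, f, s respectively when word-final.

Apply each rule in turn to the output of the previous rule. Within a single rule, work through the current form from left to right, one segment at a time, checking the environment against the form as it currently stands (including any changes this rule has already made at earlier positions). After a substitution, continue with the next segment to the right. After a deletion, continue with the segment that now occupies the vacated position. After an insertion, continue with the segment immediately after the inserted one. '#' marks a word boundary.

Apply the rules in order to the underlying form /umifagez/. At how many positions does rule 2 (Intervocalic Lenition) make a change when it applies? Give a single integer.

(1) Glottal Epenthesis: [umifagez] → [humifagez]
(2) Intervocalic Lenition: [humifagez] → [humifahez]
(3) Final Obstruent Devoicing: [humifahez] → [humifahes]
Rule 2 changed 1 position(s).

1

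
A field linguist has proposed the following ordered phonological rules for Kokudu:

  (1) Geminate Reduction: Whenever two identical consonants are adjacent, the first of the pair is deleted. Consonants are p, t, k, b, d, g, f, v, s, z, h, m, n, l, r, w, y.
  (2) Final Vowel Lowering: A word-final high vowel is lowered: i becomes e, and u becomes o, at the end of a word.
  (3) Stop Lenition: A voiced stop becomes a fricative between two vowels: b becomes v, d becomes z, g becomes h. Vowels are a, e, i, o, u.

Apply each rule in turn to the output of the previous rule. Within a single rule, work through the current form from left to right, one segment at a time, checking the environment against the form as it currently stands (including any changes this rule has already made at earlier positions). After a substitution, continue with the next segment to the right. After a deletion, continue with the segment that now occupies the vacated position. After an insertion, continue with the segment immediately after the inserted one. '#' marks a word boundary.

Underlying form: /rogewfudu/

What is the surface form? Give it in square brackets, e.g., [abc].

(1) Geminate Reduction: no change — [rogewfudu]
(2) Final Vowel Lowering: [rogewfudu] → [rogewfudo]
(3) Stop Lenition: [rogewfudo] → [rohewfuzo]

[rohewfuzo]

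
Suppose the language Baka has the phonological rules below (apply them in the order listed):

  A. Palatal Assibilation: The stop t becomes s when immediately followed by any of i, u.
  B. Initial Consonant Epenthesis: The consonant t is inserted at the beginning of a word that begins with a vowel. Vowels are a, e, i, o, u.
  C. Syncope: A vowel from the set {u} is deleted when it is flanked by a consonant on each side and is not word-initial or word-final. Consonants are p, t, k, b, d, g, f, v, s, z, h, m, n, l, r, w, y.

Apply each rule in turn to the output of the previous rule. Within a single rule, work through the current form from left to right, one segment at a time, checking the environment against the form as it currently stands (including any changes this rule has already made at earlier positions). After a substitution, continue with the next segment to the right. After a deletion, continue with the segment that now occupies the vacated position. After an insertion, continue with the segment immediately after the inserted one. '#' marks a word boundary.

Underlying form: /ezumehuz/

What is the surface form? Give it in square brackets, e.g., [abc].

[tezmehz]

A Palatal Assibilation: no change — [ezumehuz]
B Initial Consonant Epenthesis: [ezumehuz] → [tezumehuz]
C Syncope: [tezumehuz] → [tezmehz]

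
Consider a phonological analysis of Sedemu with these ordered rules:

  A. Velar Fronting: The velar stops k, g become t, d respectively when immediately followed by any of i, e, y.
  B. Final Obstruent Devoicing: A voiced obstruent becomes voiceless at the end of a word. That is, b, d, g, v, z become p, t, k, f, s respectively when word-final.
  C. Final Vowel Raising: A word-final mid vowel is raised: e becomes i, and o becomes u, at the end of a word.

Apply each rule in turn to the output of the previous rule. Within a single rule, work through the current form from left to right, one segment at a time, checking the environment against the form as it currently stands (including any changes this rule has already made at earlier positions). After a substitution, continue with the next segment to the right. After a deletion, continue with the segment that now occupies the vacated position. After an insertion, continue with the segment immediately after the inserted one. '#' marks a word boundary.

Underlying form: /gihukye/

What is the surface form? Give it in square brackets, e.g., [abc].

A Velar Fronting: [gihukye] → [dihutye]
B Final Obstruent Devoicing: no change — [dihutye]
C Final Vowel Raising: [dihutye] → [dihutyi]

[dihutyi]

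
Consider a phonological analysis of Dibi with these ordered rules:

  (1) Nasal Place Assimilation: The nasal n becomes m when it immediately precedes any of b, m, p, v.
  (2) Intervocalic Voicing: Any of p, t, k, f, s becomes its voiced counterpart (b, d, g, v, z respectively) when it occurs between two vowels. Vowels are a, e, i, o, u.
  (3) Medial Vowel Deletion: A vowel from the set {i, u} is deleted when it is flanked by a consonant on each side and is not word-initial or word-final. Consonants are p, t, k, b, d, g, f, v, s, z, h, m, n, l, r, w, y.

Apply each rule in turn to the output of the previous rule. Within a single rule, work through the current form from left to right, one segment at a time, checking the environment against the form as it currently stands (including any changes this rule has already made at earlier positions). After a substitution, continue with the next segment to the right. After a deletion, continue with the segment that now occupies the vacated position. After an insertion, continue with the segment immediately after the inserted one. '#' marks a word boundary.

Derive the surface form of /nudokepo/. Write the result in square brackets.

(1) Nasal Place Assimilation: no change — [nudokepo]
(2) Intervocalic Voicing: [nudokepo] → [nudogebo]
(3) Medial Vowel Deletion: [nudogebo] → [ndogebo]

[ndogebo]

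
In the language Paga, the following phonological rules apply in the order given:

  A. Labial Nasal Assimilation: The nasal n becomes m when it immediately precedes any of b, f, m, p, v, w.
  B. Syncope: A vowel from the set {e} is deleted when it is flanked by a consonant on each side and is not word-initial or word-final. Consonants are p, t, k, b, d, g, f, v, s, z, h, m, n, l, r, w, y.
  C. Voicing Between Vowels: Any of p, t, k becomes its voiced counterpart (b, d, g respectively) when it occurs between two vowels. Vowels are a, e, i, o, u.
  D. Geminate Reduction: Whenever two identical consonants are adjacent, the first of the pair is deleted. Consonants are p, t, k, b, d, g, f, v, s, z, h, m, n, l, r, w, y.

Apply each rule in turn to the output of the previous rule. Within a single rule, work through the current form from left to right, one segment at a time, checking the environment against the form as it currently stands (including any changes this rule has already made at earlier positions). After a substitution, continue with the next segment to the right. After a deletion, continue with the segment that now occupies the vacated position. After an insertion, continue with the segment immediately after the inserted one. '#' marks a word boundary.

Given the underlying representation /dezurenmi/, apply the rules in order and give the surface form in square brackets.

A Labial Nasal Assimilation: [dezurenmi] → [dezuremmi]
B Syncope: [dezuremmi] → [dzurmmi]
C Voicing Between Vowels: no change — [dzurmmi]
D Geminate Reduction: [dzurmmi] → [dzurmi]

[dzurmi]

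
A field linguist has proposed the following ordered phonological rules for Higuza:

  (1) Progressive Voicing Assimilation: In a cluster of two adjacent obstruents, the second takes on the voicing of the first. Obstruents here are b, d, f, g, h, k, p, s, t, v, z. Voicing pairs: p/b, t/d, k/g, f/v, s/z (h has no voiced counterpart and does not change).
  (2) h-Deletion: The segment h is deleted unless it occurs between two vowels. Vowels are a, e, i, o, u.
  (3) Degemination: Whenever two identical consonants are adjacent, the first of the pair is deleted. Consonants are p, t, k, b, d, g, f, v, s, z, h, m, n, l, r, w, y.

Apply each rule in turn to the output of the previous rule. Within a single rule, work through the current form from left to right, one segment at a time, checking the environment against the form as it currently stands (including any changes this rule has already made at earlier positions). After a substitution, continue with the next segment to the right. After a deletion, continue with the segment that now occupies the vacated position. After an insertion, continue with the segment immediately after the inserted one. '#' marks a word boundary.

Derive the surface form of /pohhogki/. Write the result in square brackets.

[pohogi]

(1) Progressive Voicing Assimilation: [pohhogki] → [pohhoggi]
(2) h-Deletion: [pohhoggi] → [pohoggi]
(3) Degemination: [pohoggi] → [pohogi]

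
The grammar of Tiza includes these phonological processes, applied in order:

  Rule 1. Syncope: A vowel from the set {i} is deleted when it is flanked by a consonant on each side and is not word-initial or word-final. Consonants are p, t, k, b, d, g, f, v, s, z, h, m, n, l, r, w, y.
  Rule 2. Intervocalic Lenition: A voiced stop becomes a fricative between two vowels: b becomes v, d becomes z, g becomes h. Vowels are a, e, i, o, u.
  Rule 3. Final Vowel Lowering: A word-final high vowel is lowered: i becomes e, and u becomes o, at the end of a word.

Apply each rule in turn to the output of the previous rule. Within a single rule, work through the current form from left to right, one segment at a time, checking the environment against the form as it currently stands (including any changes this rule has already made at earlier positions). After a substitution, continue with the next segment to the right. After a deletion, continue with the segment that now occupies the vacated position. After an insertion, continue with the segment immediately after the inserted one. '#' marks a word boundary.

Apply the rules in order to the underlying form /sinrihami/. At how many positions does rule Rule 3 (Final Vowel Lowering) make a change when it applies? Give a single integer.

Rule 1 Syncope: [sinrihami] → [snrhami]
Rule 2 Intervocalic Lenition: no change — [snrhami]
Rule 3 Final Vowel Lowering: [snrhami] → [snrhame]
Rule Rule 3 changed 1 position(s).

1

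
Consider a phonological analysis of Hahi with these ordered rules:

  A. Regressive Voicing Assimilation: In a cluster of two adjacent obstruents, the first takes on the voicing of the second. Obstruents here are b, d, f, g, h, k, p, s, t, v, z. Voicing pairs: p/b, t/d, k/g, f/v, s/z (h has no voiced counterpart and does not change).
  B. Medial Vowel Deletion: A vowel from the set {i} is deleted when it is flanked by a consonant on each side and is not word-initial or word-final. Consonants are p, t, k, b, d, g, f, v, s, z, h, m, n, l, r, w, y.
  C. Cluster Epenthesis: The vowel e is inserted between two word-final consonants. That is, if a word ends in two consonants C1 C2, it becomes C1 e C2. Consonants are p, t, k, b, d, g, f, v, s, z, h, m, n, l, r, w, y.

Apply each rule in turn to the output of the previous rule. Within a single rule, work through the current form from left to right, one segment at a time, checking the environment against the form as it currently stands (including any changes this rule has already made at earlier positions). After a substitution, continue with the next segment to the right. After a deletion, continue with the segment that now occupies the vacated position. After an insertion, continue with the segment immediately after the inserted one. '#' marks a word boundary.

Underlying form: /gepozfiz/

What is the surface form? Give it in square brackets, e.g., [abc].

[geposfez]

A Regressive Voicing Assimilation: [gepozfiz] → [geposfiz]
B Medial Vowel Deletion: [geposfiz] → [geposfz]
C Cluster Epenthesis: [geposfz] → [geposfez]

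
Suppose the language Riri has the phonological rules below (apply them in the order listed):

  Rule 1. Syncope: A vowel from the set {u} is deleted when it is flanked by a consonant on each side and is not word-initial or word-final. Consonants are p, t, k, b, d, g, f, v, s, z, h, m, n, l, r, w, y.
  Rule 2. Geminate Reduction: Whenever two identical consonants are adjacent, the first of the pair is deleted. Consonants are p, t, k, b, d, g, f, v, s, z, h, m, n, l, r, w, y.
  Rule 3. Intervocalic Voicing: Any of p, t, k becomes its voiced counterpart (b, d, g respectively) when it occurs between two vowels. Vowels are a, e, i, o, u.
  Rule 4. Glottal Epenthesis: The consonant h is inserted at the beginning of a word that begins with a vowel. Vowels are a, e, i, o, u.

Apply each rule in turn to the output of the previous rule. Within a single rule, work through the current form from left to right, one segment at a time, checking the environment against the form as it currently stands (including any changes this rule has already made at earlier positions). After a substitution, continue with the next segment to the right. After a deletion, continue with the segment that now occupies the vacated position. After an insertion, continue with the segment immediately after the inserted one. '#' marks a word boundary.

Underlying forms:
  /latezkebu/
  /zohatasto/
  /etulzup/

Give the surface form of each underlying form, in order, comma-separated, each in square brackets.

/latezkebu/:
  Rule 1 Syncope: no change — [latezkebu]
  Rule 2 Geminate Reduction: no change — [latezkebu]
  Rule 3 Intervocalic Voicing: [latezkebu] → [ladezkebu]
  Rule 4 Glottal Epenthesis: no change — [ladezkebu]
/zohatasto/:
  Rule 1 Syncope: no change — [zohatasto]
  Rule 2 Geminate Reduction: no change — [zohatasto]
  Rule 3 Intervocalic Voicing: [zohatasto] → [zohadasto]
  Rule 4 Glottal Epenthesis: no change — [zohadasto]
/etulzup/:
  Rule 1 Syncope: [etulzup] → [etlzp]
  Rule 2 Geminate Reduction: no change — [etlzp]
  Rule 3 Intervocalic Voicing: no change — [etlzp]
  Rule 4 Glottal Epenthesis: [etlzp] → [hetlzp]

[ladezkebu], [zohadasto], [hetlzp]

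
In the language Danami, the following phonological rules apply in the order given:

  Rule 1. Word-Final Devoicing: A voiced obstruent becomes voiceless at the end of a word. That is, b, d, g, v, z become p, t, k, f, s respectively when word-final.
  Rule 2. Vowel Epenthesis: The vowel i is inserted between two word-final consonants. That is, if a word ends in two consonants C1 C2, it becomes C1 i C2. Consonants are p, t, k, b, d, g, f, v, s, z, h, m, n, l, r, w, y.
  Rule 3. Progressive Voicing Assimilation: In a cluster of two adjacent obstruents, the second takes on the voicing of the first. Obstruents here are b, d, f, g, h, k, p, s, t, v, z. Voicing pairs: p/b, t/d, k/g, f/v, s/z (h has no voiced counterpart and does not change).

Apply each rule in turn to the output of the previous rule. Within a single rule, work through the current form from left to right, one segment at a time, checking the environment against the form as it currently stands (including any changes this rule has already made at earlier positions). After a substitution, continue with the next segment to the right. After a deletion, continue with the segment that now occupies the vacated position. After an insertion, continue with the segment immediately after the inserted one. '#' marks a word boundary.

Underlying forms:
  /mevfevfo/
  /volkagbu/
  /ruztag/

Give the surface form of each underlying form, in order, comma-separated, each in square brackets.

[mevvevvo], [volkagbu], [ruzdak]

/mevfevfo/:
  Rule 1 Word-Final Devoicing: no change — [mevfevfo]
  Rule 2 Vowel Epenthesis: no change — [mevfevfo]
  Rule 3 Progressive Voicing Assimilation: [mevfevfo] → [mevvevvo]
/volkagbu/:
  Rule 1 Word-Final Devoicing: no change — [volkagbu]
  Rule 2 Vowel Epenthesis: no change — [volkagbu]
  Rule 3 Progressive Voicing Assimilation: no change — [volkagbu]
/ruztag/:
  Rule 1 Word-Final Devoicing: [ruztag] → [ruztak]
  Rule 2 Vowel Epenthesis: no change — [ruztak]
  Rule 3 Progressive Voicing Assimilation: [ruztak] → [ruzdak]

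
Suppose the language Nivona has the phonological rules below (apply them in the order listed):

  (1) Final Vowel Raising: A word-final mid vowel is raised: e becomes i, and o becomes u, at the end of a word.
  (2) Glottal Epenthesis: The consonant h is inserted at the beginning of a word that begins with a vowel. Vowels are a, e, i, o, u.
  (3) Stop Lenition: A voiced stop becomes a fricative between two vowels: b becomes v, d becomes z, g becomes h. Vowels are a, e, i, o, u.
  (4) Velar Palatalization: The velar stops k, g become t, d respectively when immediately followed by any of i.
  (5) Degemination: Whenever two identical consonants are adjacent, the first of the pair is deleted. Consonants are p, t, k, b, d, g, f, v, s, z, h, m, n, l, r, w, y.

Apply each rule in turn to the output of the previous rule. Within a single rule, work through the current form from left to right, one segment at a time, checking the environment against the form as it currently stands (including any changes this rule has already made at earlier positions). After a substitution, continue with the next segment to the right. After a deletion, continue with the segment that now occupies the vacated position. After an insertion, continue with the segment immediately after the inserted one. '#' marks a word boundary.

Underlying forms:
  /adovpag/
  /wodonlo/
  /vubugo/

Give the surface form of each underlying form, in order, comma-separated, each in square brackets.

[hazovpag], [wozonlu], [vuvuhu]

/adovpag/:
  (1) Final Vowel Raising: no change — [adovpag]
  (2) Glottal Epenthesis: [adovpag] → [hadovpag]
  (3) Stop Lenition: [hadovpag] → [hazovpag]
  (4) Velar Palatalization: no change — [hazovpag]
  (5) Degemination: no change — [hazovpag]
/wodonlo/:
  (1) Final Vowel Raising: [wodonlo] → [wodonlu]
  (2) Glottal Epenthesis: no change — [wodonlu]
  (3) Stop Lenition: [wodonlu] → [wozonlu]
  (4) Velar Palatalization: no change — [wozonlu]
  (5) Degemination: no change — [wozonlu]
/vubugo/:
  (1) Final Vowel Raising: [vubugo] → [vubugu]
  (2) Glottal Epenthesis: no change — [vubugu]
  (3) Stop Lenition: [vubugu] → [vuvuhu]
  (4) Velar Palatalization: no change — [vuvuhu]
  (5) Degemination: no change — [vuvuhu]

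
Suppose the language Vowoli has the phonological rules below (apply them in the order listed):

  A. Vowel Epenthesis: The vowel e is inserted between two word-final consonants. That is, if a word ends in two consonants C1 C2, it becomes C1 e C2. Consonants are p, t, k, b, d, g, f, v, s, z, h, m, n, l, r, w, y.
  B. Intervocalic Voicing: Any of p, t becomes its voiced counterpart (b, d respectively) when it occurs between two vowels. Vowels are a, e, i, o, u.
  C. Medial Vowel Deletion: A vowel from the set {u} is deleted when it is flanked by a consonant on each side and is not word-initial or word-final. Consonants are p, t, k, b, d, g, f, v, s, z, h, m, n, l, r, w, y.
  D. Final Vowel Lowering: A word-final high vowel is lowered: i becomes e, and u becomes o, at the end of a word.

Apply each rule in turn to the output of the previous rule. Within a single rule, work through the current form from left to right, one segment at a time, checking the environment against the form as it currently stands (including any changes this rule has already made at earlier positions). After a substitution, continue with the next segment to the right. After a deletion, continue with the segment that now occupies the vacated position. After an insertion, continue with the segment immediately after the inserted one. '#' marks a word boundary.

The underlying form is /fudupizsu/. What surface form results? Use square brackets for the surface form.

[fdbizso]

A Vowel Epenthesis: no change — [fudupizsu]
B Intervocalic Voicing: [fudupizsu] → [fudubizsu]
C Medial Vowel Deletion: [fudubizsu] → [fdbizsu]
D Final Vowel Lowering: [fdbizsu] → [fdbizso]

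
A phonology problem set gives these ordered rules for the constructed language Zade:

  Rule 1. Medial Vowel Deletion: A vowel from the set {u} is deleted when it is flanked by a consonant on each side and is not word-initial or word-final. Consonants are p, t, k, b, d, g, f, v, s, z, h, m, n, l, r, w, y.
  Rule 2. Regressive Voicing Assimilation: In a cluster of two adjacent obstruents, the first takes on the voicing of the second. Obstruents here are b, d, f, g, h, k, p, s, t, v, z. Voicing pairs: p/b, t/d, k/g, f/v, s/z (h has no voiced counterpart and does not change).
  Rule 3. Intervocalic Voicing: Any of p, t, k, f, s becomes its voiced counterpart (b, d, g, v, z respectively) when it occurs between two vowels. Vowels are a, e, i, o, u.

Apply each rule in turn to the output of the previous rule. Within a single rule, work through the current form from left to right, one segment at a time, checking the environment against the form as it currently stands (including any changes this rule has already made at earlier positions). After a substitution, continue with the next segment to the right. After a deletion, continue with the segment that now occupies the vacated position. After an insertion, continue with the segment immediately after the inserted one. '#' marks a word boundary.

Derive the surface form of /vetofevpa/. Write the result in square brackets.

[vedovefpa]

Rule 1 Medial Vowel Deletion: no change — [vetofevpa]
Rule 2 Regressive Voicing Assimilation: [vetofevpa] → [vetofefpa]
Rule 3 Intervocalic Voicing: [vetofefpa] → [vedovefpa]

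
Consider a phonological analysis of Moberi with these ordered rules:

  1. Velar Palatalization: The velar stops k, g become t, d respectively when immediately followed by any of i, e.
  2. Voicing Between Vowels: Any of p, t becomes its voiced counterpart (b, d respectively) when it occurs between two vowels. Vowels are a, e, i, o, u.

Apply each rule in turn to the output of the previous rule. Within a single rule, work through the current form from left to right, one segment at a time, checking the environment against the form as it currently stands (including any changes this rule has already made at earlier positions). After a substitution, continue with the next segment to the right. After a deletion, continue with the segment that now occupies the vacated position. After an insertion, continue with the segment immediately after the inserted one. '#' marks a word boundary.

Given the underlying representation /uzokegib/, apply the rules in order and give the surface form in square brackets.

[uzodedib]

1 Velar Palatalization: [uzokegib] → [uzotedib]
2 Voicing Between Vowels: [uzotedib] → [uzodedib]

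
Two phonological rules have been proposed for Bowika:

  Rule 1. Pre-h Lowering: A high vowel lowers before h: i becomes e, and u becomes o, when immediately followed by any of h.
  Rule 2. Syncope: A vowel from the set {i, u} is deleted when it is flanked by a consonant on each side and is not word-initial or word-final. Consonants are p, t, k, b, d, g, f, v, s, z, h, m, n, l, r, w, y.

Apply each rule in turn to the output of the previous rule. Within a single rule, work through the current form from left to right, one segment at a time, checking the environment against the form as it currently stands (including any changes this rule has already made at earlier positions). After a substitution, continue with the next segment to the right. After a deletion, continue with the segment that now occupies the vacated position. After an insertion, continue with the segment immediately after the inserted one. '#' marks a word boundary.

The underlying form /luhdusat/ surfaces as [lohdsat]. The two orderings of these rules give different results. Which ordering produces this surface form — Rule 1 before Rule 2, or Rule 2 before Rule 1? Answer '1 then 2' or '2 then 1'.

1 then 2

Order 1 then 2:
  1 Pre-h Lowering: [luhdusat] → [lohdusat]
  2 Syncope: [lohdusat] → [lohdsat]
  result: [lohdsat]
Order 2 then 1:
  2 Syncope: [luhdusat] → [lhdsat]
  1 Pre-h Lowering: no change — [lhdsat]
  result: [lhdsat]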